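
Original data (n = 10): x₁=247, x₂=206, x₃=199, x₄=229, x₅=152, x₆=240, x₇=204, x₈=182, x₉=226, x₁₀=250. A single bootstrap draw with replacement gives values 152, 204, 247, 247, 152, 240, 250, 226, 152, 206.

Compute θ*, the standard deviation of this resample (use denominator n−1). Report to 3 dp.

θ* = 41.607

Mean = 207.6000; sum of squared deviations = 15580.4000
s² = 15580.4000 / 9 = 1731.1556
s = √1731.1556 = 41.607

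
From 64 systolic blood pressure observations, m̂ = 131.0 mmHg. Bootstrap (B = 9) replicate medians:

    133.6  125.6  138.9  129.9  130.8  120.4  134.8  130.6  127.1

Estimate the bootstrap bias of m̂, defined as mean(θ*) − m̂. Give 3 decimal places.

mean(θ*) = (133.6 + 125.6 + 138.9 + 129.9 + 130.8 + 120.4 + 134.8 + 130.6 + 127.1) / 9 = 130.1889
bias = 130.1889 − 131.0

bias = −0.811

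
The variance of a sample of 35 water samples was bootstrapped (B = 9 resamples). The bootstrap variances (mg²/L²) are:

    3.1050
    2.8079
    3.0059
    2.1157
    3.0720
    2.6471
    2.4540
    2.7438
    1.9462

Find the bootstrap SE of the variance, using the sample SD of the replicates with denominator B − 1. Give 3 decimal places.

Bootstrap SE is the standard deviation of the 9 replicate variances.
Mean of replicates: (3.1050 + 2.8079 + 3.0059 + 2.1157 + 3.0720 + 2.6471 + 2.4540 + 2.7438 + 1.9462) / 9 = 23.89760 / 9 = 2.65529
Sum of squared deviations: (+0.44971)² + (+0.15261)² + (+0.35061)² + (−0.53959)² + (+0.41671)² + (−0.00819)² + (−0.20129)² + (+0.08851)² + (−0.70909)² = 1.36449
Variance = 1.36449 / 8 = 0.17056
SE* = √0.17056

SE* = 0.413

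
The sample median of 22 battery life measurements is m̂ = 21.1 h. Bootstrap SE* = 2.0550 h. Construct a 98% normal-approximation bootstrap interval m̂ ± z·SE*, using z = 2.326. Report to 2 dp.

Margin = 2.326 × 2.0550 = 4.780
Interval: 21.1 ± 4.780

(16.32, 25.88)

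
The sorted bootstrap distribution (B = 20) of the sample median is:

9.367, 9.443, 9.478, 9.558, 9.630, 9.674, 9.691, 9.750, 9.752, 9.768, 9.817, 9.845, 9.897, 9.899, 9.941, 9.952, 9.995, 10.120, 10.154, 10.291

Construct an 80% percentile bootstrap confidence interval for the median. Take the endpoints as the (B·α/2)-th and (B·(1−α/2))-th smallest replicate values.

α = 0.20; lower rank = 20 × 0.100 = 2; upper rank = 20 × 0.900 = 18.
The 2nd smallest replicate is 9.443; the 18th is 10.120.

(9.443, 10.120)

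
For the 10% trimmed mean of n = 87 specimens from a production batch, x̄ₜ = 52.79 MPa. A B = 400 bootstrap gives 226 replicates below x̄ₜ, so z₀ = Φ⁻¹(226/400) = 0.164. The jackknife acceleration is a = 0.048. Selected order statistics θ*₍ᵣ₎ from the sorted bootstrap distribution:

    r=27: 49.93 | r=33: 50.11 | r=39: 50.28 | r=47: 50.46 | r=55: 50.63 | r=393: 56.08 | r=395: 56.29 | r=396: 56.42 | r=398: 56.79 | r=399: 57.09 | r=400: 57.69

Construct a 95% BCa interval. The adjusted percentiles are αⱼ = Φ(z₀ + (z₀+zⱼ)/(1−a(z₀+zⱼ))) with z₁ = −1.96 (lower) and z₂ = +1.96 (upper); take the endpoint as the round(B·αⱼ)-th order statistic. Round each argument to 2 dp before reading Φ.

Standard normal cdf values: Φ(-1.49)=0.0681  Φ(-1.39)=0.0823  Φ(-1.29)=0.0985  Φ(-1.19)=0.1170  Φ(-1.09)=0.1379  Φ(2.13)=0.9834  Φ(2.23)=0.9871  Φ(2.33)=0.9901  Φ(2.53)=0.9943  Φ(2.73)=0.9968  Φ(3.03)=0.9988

Lower: z₀ + z₁ = 0.164 + (-1.960) = -1.796; 1 − a(z₀+z₁) = 1 − (0.048)(-1.796) = 1.0862; argument = 0.164 + (-1.796)/1.0862 = -1.4895 → -1.49.
α₁ = Φ(-1.49) = 0.0681; rank = round(400 × 0.0681) = 27; θ*₍27₎ = 49.93.
Upper: z₀ + z₂ = 2.124; 1 − a(z₀+z₂) = 0.8980; argument = 2.5291 → 2.53; α₂ = 0.9943; rank = 398; θ*₍398₎ = 56.79.

(49.93, 56.79)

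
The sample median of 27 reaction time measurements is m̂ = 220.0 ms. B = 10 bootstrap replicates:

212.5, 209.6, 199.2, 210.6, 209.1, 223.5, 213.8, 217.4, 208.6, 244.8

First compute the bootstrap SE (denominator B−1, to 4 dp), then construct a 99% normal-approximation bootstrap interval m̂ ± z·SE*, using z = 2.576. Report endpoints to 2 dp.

Mean of replicates = 214.9100; sum of squared deviations = 1347.5890; SE* = √(1347.5890/9) = 12.2365
Margin = 2.576 × 12.2365 = 31.521
Interval: 220.0 ± 31.521

(188.48, 251.52)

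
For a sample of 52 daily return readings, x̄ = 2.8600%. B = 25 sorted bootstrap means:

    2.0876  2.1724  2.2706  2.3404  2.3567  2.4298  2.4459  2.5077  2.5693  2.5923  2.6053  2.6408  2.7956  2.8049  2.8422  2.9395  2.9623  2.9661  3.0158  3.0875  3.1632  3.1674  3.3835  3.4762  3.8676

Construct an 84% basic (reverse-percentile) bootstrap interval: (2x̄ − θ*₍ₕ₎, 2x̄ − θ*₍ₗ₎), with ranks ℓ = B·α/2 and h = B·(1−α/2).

Percentile endpoints at ranks 2 and 23: θ*₍2₎ = 2.1724, θ*₍23₎ = 3.3835.
Basic interval reflects these around x̄:
  lower = 2 × 2.8600 − 3.3835 = 2.3365
  upper = 2 × 2.8600 − 2.1724 = 3.5476

(2.3365, 3.5476)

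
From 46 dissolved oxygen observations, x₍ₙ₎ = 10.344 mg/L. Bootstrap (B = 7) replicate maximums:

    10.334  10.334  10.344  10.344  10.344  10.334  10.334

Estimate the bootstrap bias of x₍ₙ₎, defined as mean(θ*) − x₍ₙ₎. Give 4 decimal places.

bias = −0.0057

mean(θ*) = (10.334 + 10.334 + 10.344 + 10.344 + 10.344 + 10.334 + 10.334) / 7 = 10.33829
bias = 10.33829 − 10.344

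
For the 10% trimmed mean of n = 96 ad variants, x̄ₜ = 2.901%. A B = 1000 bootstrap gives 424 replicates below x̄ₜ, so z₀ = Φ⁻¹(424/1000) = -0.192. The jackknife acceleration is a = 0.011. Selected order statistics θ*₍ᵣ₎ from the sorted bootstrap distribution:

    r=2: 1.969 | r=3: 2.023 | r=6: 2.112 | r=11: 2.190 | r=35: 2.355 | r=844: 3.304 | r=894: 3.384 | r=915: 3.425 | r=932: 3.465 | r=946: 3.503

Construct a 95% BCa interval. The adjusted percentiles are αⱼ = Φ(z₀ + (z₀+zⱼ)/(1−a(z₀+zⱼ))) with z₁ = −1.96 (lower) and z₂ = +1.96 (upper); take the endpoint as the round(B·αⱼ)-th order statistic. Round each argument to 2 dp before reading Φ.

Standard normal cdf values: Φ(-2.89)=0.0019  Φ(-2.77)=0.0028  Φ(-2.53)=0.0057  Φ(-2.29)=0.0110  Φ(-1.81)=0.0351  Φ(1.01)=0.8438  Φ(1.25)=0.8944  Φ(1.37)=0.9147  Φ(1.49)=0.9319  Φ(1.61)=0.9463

Lower: z₀ + z₁ = -0.192 + (-1.960) = -2.152; 1 − a(z₀+z₁) = 1 − (0.011)(-2.152) = 1.0237; argument = -0.192 + (-2.152)/1.0237 = -2.2942 → -2.29.
α₁ = Φ(-2.29) = 0.0110; rank = round(1000 × 0.0110) = 11; θ*₍11₎ = 2.190.
Upper: z₀ + z₂ = 1.768; 1 − a(z₀+z₂) = 0.9806; argument = 1.6111 → 1.61; α₂ = 0.9463; rank = 946; θ*₍946₎ = 3.503.

(2.190, 3.503)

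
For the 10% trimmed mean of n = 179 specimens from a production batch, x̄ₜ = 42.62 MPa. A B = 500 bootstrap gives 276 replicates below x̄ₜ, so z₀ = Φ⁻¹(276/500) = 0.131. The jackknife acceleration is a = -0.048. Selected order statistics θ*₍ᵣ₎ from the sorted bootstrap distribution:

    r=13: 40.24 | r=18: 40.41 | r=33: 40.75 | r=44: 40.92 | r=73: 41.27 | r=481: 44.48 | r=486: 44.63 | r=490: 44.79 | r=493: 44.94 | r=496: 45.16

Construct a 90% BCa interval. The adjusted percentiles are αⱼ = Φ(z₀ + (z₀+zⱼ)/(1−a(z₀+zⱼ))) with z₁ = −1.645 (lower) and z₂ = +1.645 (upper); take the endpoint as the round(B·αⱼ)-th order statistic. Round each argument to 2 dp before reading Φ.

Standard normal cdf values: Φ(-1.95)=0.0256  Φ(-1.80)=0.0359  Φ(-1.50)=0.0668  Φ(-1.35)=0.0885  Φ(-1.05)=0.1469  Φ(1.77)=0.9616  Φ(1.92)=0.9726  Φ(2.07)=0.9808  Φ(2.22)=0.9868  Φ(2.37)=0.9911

Lower: z₀ + z₁ = 0.131 + (-1.645) = -1.514; 1 − a(z₀+z₁) = 1 − (-0.048)(-1.514) = 0.9273; argument = 0.131 + (-1.514)/0.9273 = -1.5016 → -1.50.
α₁ = Φ(-1.50) = 0.0668; rank = round(500 × 0.0668) = 33; θ*₍33₎ = 40.75.
Upper: z₀ + z₂ = 1.776; 1 − a(z₀+z₂) = 1.0852; argument = 1.7675 → 1.77; α₂ = 0.9616; rank = 481; θ*₍481₎ = 44.48.

(40.75, 44.48)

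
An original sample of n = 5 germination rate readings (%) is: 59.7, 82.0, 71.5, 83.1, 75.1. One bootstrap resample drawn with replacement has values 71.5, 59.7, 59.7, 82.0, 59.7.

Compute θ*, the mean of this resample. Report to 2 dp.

Mean = (71.5 + 59.7 + 59.7 + 82.0 + 59.7) / 5 = 332.60 / 5 = 66.52

θ* = 66.52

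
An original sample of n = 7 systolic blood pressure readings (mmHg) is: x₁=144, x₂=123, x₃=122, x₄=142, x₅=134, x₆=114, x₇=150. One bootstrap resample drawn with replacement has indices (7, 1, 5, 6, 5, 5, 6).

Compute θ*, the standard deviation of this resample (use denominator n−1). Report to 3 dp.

θ* = 13.711

Resample values: 150, 144, 134, 114, 134, 134, 114.
Mean = 132.0000; sum of squared deviations = 1128.0000
s² = 1128.0000 / 6 = 188.0000
s = √188.0000 = 13.711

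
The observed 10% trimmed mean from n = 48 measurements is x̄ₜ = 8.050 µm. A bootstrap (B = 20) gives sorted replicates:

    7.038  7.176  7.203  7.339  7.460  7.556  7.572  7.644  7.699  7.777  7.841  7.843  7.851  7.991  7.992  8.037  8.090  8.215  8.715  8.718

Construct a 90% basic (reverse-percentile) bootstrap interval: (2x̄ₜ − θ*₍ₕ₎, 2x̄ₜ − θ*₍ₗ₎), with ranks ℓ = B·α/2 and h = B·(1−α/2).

(7.385, 9.062)

Percentile endpoints at ranks 1 and 19: θ*₍1₎ = 7.038, θ*₍19₎ = 8.715.
Basic interval reflects these around x̄ₜ:
  lower = 2 × 8.050 − 8.715 = 7.385
  upper = 2 × 8.050 − 7.038 = 9.062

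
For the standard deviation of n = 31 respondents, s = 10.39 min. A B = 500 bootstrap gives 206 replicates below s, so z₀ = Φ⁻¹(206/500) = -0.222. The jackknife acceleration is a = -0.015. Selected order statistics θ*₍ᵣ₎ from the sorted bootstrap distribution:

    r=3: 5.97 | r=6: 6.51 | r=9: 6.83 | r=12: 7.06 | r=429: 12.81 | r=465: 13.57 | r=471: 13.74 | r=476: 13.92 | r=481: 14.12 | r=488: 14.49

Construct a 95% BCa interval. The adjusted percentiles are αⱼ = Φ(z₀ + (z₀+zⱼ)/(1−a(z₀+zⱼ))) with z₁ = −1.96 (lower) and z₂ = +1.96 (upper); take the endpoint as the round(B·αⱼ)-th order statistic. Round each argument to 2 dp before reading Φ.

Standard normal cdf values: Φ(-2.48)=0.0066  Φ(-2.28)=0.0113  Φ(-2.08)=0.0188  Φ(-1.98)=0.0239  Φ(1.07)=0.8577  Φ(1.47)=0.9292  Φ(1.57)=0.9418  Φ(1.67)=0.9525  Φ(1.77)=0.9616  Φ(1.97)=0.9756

(5.97, 13.57)

Lower: z₀ + z₁ = -0.222 + (-1.960) = -2.182; 1 − a(z₀+z₁) = 1 − (-0.015)(-2.182) = 0.9673; argument = -0.222 + (-2.182)/0.9673 = -2.4778 → -2.48.
α₁ = Φ(-2.48) = 0.0066; rank = round(500 × 0.0066) = 3; θ*₍3₎ = 5.97.
Upper: z₀ + z₂ = 1.738; 1 − a(z₀+z₂) = 1.0261; argument = 1.4718 → 1.47; α₂ = 0.9292; rank = 465; θ*₍465₎ = 13.57.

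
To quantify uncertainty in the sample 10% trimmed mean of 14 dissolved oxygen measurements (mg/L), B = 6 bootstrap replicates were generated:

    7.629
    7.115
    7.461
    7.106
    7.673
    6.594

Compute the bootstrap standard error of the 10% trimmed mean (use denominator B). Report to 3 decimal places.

Bootstrap SE is the standard deviation of the 6 replicate 10% trimmed means.
Mean of replicates: (7.629 + 7.115 + 7.461 + 7.106 + 7.673 + 6.594) / 6 = 43.5780 / 6 = 7.2630
Sum of squared deviations: (+0.3660)² + (−0.1480)² + (+0.1980)² + (−0.1570)² + (+0.4100)² + (−0.6690)² = 0.8354
Variance = 0.8354 / 6 = 0.1392
SE* = √0.1392

SE* = 0.373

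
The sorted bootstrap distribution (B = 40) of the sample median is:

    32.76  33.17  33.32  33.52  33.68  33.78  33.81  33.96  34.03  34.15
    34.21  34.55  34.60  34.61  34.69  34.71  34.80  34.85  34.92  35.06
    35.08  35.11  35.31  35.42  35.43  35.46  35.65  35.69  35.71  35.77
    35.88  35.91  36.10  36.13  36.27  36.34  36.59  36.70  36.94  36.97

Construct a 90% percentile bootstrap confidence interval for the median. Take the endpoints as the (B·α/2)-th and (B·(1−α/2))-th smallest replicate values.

α = 0.10; lower rank = 40 × 0.050 = 2; upper rank = 40 × 0.950 = 38.
The 2nd smallest replicate is 33.17; the 38th is 36.70.

(33.17, 36.70)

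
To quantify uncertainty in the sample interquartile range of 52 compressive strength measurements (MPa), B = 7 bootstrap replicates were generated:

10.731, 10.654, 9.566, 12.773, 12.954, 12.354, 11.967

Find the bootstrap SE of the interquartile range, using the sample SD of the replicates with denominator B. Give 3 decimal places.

Bootstrap SE is the standard deviation of the 7 replicate interquartile ranges.
Mean of replicates: (10.731 + 10.654 + 9.566 + 12.773 + 12.954 + 12.354 + 11.967) / 7 = 80.9990 / 7 = 11.5713
Sum of squared deviations: (−0.8403)² + (−0.9173)² + (−2.0053)² + (+1.2017)² + (+1.3827)² + (+0.7827)² + (+0.3957)² = 9.6939
Variance = 9.6939 / 7 = 1.3848
SE* = √1.3848

SE* = 1.177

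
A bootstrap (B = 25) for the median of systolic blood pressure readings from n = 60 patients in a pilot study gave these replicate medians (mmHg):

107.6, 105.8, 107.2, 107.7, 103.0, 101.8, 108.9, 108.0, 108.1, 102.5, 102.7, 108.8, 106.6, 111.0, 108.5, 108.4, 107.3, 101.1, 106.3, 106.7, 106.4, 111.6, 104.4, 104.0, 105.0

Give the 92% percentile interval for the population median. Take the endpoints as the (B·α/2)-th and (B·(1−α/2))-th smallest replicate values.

(101.1, 111.0)

Sorted replicates: 101.1, 101.8, 102.5, 102.7, 103.0, 104.0, 104.4, 105.0, 105.8, 106.3, 106.4, 106.6, 106.7, 107.2, 107.3, 107.6, 107.7, 108.0, 108.1, 108.4, 108.5, 108.8, 108.9, 111.0, 111.6
α = 0.08; lower rank = 25 × 0.040 = 1; upper rank = 25 × 0.960 = 24.
The 1st smallest replicate is 101.1; the 24th is 111.0.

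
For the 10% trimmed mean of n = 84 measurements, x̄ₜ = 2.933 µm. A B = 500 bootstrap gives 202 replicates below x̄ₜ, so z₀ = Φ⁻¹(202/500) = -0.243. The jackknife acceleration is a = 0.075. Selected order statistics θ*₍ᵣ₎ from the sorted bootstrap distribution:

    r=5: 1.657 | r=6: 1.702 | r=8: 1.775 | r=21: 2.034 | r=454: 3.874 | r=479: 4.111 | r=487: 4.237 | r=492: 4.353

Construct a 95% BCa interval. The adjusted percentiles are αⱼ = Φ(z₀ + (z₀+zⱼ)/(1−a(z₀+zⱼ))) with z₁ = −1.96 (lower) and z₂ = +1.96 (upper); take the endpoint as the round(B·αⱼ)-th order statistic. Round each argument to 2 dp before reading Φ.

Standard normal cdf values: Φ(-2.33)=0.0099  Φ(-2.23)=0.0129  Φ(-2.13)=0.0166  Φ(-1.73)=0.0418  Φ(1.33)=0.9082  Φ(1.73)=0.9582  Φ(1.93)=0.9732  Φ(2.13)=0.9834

(1.775, 4.111)

Lower: z₀ + z₁ = -0.243 + (-1.960) = -2.203; 1 − a(z₀+z₁) = 1 − (0.075)(-2.203) = 1.1652; argument = -0.243 + (-2.203)/1.1652 = -2.1336 → -2.13.
α₁ = Φ(-2.13) = 0.0166; rank = round(500 × 0.0166) = 8; θ*₍8₎ = 1.775.
Upper: z₀ + z₂ = 1.717; 1 − a(z₀+z₂) = 0.8712; argument = 1.7278 → 1.73; α₂ = 0.9582; rank = 479; θ*₍479₎ = 4.111.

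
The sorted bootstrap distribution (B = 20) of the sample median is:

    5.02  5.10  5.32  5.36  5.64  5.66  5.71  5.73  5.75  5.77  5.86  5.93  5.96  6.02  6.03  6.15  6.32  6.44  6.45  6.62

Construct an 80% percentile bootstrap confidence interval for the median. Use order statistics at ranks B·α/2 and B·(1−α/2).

(5.10, 6.44)

α = 0.20; lower rank = 20 × 0.100 = 2; upper rank = 20 × 0.900 = 18.
The 2nd smallest replicate is 5.10; the 18th is 6.44.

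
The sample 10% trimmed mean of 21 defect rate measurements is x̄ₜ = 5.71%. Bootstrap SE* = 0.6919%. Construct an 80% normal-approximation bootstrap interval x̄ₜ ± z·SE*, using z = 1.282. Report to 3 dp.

Margin = 1.282 × 0.6919 = 0.8870
Interval: 5.71 ± 0.8870

(4.823, 6.597)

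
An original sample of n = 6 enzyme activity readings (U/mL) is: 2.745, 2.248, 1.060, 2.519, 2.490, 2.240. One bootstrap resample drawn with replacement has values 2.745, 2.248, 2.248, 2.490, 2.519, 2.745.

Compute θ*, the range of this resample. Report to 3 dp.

θ* = 0.497

Range = 2.745 − 2.248 = 0.497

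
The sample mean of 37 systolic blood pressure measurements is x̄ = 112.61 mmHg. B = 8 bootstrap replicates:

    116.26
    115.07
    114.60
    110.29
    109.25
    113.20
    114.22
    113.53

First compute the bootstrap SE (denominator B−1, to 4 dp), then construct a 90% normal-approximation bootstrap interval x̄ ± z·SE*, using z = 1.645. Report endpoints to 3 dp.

(108.680, 116.540)

Mean of replicates = 113.3025; sum of squared deviations = 39.9563; SE* = √(39.9563/7) = 2.3892
Margin = 1.645 × 2.3892 = 3.9302
Interval: 112.61 ± 3.9302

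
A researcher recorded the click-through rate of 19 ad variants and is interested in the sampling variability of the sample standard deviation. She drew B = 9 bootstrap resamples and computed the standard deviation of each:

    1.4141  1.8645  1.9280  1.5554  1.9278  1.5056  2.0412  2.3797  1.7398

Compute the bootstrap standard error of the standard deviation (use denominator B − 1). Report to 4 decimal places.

SE* = 0.3015

Bootstrap SE is the standard deviation of the 9 replicate standard deviations.
Mean of replicates: (1.4141 + 1.8645 + 1.9280 + 1.5554 + 1.9278 + 1.5056 + 2.0412 + 2.3797 + 1.7398) / 9 = 16.35610 / 9 = 1.81734
Sum of squared deviations: (−0.40324)² + (+0.04716)² + (+0.11066)² + (−0.26194)² + (+0.11046)² + (−0.31174)² + (+0.22386)² + (+0.56236)² + (−0.07754)² = 0.72744
Variance = 0.72744 / 8 = 0.09093
SE* = √0.09093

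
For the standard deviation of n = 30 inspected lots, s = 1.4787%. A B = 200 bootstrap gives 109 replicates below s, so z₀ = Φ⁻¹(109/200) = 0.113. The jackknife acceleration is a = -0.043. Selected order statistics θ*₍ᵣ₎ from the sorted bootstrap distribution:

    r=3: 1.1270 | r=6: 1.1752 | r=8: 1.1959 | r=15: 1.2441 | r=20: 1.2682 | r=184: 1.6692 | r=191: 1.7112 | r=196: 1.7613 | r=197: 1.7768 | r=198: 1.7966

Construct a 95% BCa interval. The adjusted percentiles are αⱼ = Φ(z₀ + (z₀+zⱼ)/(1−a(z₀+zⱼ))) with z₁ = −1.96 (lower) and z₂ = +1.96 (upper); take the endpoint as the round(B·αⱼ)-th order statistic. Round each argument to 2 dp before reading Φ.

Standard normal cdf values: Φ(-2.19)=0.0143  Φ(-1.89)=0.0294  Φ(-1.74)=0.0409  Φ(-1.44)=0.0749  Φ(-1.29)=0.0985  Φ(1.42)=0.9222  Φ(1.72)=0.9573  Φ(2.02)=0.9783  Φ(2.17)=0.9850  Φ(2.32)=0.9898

(1.1752, 1.7613)

Lower: z₀ + z₁ = 0.113 + (-1.960) = -1.847; 1 − a(z₀+z₁) = 1 − (-0.043)(-1.847) = 0.9206; argument = 0.113 + (-1.847)/0.9206 = -1.8933 → -1.89.
α₁ = Φ(-1.89) = 0.0294; rank = round(200 × 0.0294) = 6; θ*₍6₎ = 1.1752.
Upper: z₀ + z₂ = 2.073; 1 − a(z₀+z₂) = 1.0891; argument = 2.0163 → 2.02; α₂ = 0.9783; rank = 196; θ*₍196₎ = 1.7613.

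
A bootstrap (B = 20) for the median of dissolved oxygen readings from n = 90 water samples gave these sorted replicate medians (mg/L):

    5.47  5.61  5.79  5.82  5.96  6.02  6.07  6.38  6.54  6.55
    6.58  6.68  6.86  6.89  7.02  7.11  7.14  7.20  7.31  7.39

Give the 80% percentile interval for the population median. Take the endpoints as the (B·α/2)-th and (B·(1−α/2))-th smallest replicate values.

α = 0.20; lower rank = 20 × 0.100 = 2; upper rank = 20 × 0.900 = 18.
The 2nd smallest replicate is 5.61; the 18th is 7.20.

(5.61, 7.20)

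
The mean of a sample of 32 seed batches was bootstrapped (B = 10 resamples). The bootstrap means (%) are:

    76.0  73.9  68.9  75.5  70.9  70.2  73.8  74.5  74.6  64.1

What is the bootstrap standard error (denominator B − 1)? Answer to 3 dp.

SE* = 3.712

Bootstrap SE is the standard deviation of the 10 replicate means.
Mean of replicates: (76.0 + 73.9 + 68.9 + 75.5 + 70.9 + 70.2 + 73.8 + 74.5 + 74.6 + 64.1) / 10 = 722.4000 / 10 = 72.2400
Sum of squared deviations: (+3.7600)² + (+1.6600)² + (−3.3400)² + (+3.2600)² + (−1.3400)² + (−2.0400)² + (+1.5600)² + (+2.2600)² + (+2.3600)² + (−8.1400)² = 124.0040
Variance = 124.0040 / 9 = 13.7782
SE* = √13.7782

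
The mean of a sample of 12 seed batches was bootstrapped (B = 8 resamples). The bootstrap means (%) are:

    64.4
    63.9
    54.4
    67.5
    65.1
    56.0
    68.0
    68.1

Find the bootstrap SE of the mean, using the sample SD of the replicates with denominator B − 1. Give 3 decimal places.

SE* = 5.345

Bootstrap SE is the standard deviation of the 8 replicate means.
Mean of replicates: (64.4 + 63.9 + 54.4 + 67.5 + 65.1 + 56.0 + 68.0 + 68.1) / 8 = 507.4000 / 8 = 63.4250
Sum of squared deviations: (+0.9750)² + (+0.4750)² + (−9.0250)² + (+4.0750)² + (+1.6750)² + (−7.4250)² + (+4.5750)² + (+4.6750)² = 199.9550
Variance = 199.9550 / 7 = 28.5650
SE* = √28.5650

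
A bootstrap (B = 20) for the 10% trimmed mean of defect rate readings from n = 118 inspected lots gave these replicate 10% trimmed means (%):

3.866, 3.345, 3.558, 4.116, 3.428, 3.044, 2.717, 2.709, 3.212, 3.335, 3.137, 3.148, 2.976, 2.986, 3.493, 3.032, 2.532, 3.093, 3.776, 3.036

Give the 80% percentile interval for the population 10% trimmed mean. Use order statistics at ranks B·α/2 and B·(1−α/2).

Sorted replicates: 2.532, 2.709, 2.717, 2.976, 2.986, 3.032, 3.036, 3.044, 3.093, 3.137, 3.148, 3.212, 3.335, 3.345, 3.428, 3.493, 3.558, 3.776, 3.866, 4.116
α = 0.20; lower rank = 20 × 0.100 = 2; upper rank = 20 × 0.900 = 18.
The 2nd smallest replicate is 2.709; the 18th is 3.776.

(2.709, 3.776)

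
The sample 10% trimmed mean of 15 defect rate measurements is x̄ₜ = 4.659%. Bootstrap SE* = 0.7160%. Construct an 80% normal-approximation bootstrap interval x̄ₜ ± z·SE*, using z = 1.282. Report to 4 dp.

Margin = 1.282 × 0.7160 = 0.91791
Interval: 4.659 ± 0.91791

(3.7411, 5.5769)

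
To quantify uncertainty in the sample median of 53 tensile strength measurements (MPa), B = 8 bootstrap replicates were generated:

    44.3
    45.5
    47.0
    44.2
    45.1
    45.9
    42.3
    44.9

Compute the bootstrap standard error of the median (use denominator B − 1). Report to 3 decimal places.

Bootstrap SE is the standard deviation of the 8 replicate medians.
Mean of replicates: (44.3 + 45.5 + 47.0 + 44.2 + 45.1 + 45.9 + 42.3 + 44.9) / 8 = 359.2000 / 8 = 44.9000
Sum of squared deviations: (−0.6000)² + (+0.6000)² + (+2.1000)² + (−0.7000)² + (+0.2000)² + (+1.0000)² + (−2.6000)² + (+0.0000)² = 13.4200
Variance = 13.4200 / 7 = 1.9171
SE* = √1.9171

SE* = 1.385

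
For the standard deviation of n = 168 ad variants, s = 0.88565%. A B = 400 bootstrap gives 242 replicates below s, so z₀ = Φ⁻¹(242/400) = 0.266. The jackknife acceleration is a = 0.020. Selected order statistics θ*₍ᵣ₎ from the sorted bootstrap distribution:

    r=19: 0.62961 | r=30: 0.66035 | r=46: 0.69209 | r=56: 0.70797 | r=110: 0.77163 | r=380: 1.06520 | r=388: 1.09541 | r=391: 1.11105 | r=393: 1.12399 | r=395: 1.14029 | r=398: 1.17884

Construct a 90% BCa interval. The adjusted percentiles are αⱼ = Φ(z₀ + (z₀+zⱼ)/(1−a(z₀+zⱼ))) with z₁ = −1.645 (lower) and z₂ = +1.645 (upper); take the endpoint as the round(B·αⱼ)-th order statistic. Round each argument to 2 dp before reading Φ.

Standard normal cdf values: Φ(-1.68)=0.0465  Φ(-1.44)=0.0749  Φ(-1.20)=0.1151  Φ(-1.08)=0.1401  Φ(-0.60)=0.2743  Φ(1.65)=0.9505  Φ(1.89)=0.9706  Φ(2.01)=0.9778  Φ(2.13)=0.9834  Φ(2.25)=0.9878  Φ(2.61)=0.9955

Lower: z₀ + z₁ = 0.266 + (-1.645) = -1.379; 1 − a(z₀+z₁) = 1 − (0.020)(-1.379) = 1.0276; argument = 0.266 + (-1.379)/1.0276 = -1.0760 → -1.08.
α₁ = Φ(-1.08) = 0.1401; rank = round(400 × 0.1401) = 56; θ*₍56₎ = 0.70797.
Upper: z₀ + z₂ = 1.911; 1 − a(z₀+z₂) = 0.9618; argument = 2.2529 → 2.25; α₂ = 0.9878; rank = 395; θ*₍395₎ = 1.14029.

(0.70797, 1.14029)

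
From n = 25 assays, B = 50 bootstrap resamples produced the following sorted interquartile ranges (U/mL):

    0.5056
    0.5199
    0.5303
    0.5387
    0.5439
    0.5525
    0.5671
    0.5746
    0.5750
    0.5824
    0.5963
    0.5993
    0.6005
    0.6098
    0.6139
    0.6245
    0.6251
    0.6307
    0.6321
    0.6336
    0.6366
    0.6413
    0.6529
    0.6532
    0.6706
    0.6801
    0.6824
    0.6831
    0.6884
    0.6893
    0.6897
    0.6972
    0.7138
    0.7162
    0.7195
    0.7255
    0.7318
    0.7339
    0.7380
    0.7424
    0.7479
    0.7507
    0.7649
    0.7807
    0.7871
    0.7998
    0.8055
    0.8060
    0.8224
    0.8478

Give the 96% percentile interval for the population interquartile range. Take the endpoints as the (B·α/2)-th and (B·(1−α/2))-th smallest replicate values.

α = 0.04; lower rank = 50 × 0.020 = 1; upper rank = 50 × 0.980 = 49.
The 1st smallest replicate is 0.5056; the 49th is 0.8224.

(0.5056, 0.8224)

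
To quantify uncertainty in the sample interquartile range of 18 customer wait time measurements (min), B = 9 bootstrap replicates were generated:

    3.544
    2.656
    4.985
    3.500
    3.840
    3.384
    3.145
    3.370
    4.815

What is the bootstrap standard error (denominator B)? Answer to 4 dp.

Bootstrap SE is the standard deviation of the 9 replicate interquartile ranges.
Mean of replicates: (3.544 + 2.656 + 4.985 + 3.500 + 3.840 + 3.384 + 3.145 + 3.370 + 4.815) / 9 = 33.23900 / 9 = 3.69322
Sum of squared deviations: (−0.14922)² + (−1.03722)² + (+1.29178)² + (−0.19322)² + (+0.14678)² + (−0.30922)² + (−0.54822)² + (−0.32322)² + (+1.12178)² = 4.58469
Variance = 4.58469 / 9 = 0.50941
SE* = √0.50941

SE* = 0.7137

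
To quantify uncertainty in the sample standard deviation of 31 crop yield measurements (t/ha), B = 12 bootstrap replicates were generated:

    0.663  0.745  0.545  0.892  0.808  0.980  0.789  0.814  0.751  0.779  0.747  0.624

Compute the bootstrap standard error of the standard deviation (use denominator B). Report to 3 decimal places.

SE* = 0.111

Bootstrap SE is the standard deviation of the 12 replicate standard deviations.
Mean of replicates: (0.663 + 0.745 + 0.545 + 0.892 + 0.808 + 0.980 + 0.789 + 0.814 + 0.751 + 0.779 + 0.747 + 0.624) / 12 = 9.13700 / 12 = 0.76142
Sum of squared deviations: (−0.09842)² + (−0.01642)² + (−0.21642)² + (+0.13058)² + (+0.04658)² + (+0.21858)² + (+0.02758)² + (+0.05258)² + (−0.01042)² + (+0.01758)² + (−0.01442)² + (−0.13742)² = 0.14683
Variance = 0.14683 / 12 = 0.01224
SE* = √0.01224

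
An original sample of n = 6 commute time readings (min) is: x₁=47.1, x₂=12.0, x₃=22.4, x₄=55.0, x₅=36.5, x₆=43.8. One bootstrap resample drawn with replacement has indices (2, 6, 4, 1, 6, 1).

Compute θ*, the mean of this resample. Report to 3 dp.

Resample values: 12.0, 43.8, 55.0, 47.1, 43.8, 47.1.
Mean = (12.0 + 43.8 + 55.0 + 47.1 + 43.8 + 47.1) / 6 = 248.80 / 6 = 41.467

θ* = 41.467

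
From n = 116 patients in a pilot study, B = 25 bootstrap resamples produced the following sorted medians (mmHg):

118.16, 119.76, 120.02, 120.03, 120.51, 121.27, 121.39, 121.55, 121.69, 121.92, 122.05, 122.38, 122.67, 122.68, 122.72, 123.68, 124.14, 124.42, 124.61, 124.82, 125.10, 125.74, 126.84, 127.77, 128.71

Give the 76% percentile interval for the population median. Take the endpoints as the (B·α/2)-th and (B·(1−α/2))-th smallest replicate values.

(120.02, 125.74)

α = 0.24; lower rank = 25 × 0.120 = 3; upper rank = 25 × 0.880 = 22.
The 3rd smallest replicate is 120.02; the 22nd is 125.74.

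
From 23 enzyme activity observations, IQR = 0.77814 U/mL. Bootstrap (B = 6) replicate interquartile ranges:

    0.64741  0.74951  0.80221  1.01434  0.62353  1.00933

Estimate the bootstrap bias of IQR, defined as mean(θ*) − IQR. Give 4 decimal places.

bias = +0.0296

mean(θ*) = (0.64741 + 0.74951 + 0.80221 + 1.01434 + 0.62353 + 1.00933) / 6 = 0.80772
bias = 0.80772 − 0.77814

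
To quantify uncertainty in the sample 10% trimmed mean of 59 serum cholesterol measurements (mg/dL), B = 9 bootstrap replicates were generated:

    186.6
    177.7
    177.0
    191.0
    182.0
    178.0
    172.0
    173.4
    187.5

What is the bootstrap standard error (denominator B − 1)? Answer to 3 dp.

SE* = 6.592

Bootstrap SE is the standard deviation of the 9 replicate 10% trimmed means.
Mean of replicates: (186.6 + 177.7 + 177.0 + 191.0 + 182.0 + 178.0 + 172.0 + 173.4 + 187.5) / 9 = 1625.2000 / 9 = 180.5778
Sum of squared deviations: (+6.0222)² + (−2.8778)² + (−3.5778)² + (+10.4222)² + (+1.4222)² + (−2.5778)² + (−8.5778)² + (−7.1778)² + (+6.9222)² = 347.6556
Variance = 347.6556 / 8 = 43.4569
SE* = √43.4569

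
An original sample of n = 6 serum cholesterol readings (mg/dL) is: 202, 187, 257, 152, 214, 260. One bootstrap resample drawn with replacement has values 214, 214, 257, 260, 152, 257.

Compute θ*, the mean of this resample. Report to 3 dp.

Mean = (214 + 214 + 257 + 260 + 152 + 257) / 6 = 1354.0 / 6 = 225.667

θ* = 225.667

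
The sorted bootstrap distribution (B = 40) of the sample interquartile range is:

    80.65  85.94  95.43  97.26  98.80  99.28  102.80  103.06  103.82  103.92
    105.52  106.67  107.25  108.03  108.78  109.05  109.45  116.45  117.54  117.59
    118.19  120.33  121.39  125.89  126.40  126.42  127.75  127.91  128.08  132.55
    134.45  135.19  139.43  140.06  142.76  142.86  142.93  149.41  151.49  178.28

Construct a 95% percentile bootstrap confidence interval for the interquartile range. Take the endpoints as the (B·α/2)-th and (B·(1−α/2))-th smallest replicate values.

α = 0.05; lower rank = 40 × 0.025 = 1; upper rank = 40 × 0.975 = 39.
The 1st smallest replicate is 80.65; the 39th is 151.49.

(80.65, 151.49)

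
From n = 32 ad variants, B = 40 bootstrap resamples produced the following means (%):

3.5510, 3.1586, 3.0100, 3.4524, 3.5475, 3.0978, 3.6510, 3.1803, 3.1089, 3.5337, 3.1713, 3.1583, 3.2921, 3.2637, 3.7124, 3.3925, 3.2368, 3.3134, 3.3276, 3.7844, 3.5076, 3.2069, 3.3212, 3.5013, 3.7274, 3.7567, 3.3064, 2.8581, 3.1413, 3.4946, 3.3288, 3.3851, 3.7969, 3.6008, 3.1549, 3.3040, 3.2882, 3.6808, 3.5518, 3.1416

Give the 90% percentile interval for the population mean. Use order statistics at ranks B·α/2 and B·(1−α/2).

Sorted replicates: 2.8581, 3.0100, 3.0978, 3.1089, 3.1413, 3.1416, 3.1549, 3.1583, 3.1586, 3.1713, 3.1803, 3.2069, 3.2368, 3.2637, 3.2882, 3.2921, 3.3040, 3.3064, 3.3134, 3.3212, 3.3276, 3.3288, 3.3851, 3.3925, 3.4524, 3.4946, 3.5013, 3.5076, 3.5337, 3.5475, 3.5510, 3.5518, 3.6008, 3.6510, 3.6808, 3.7124, 3.7274, 3.7567, 3.7844, 3.7969
α = 0.10; lower rank = 40 × 0.050 = 2; upper rank = 40 × 0.950 = 38.
The 2nd smallest replicate is 3.0100; the 38th is 3.7567.

(3.0100, 3.7567)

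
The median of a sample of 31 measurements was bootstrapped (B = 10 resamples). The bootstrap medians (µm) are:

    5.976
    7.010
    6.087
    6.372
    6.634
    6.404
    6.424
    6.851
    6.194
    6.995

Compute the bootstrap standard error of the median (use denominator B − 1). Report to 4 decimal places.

SE* = 0.3676

Bootstrap SE is the standard deviation of the 10 replicate medians.
Mean of replicates: (5.976 + 7.010 + 6.087 + 6.372 + 6.634 + 6.404 + 6.424 + 6.851 + 6.194 + 6.995) / 10 = 64.94700 / 10 = 6.49470
Sum of squared deviations: (−0.51870)² + (+0.51530)² + (−0.40770)² + (−0.12270)² + (+0.13930)² + (−0.09070)² + (−0.07070)² + (+0.35630)² + (−0.30070)² + (+0.50030)² = 1.21616
Variance = 1.21616 / 9 = 0.13513
SE* = √0.13513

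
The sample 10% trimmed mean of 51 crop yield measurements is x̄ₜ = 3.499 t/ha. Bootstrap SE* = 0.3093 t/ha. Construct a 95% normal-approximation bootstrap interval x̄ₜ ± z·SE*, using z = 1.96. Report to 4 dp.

(2.8928, 4.1052)

Margin = 1.96 × 0.3093 = 0.60623
Interval: 3.499 ± 0.60623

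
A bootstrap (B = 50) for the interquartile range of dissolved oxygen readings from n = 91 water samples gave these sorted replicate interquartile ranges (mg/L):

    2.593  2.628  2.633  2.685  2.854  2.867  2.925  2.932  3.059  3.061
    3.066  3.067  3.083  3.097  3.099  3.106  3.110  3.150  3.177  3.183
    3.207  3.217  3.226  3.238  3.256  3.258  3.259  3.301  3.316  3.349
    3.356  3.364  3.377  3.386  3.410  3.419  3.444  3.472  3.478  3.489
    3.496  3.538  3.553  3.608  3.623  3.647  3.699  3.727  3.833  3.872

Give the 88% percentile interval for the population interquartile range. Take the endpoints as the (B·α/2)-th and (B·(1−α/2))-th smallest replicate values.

α = 0.12; lower rank = 50 × 0.060 = 3; upper rank = 50 × 0.940 = 47.
The 3rd smallest replicate is 2.633; the 47th is 3.699.

(2.633, 3.699)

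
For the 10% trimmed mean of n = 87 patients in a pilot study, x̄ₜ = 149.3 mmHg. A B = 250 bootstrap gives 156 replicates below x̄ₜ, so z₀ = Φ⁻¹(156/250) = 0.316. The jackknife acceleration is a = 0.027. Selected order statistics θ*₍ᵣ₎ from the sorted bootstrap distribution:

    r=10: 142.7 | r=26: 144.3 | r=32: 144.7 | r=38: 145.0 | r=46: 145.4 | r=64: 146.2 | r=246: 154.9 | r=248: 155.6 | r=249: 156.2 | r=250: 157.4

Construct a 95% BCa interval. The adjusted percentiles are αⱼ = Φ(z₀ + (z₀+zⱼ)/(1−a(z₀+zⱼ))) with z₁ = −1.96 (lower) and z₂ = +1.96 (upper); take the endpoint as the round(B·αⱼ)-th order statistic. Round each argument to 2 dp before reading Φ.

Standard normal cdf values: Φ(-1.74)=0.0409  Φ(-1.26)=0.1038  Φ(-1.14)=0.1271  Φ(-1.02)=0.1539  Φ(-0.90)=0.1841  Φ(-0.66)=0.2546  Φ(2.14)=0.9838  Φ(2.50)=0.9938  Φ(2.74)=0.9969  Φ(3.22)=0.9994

(144.3, 156.2)

Lower: z₀ + z₁ = 0.316 + (-1.960) = -1.644; 1 − a(z₀+z₁) = 1 − (0.027)(-1.644) = 1.0444; argument = 0.316 + (-1.644)/1.0444 = -1.2581 → -1.26.
α₁ = Φ(-1.26) = 0.1038; rank = round(250 × 0.1038) = 26; θ*₍26₎ = 144.3.
Upper: z₀ + z₂ = 2.276; 1 − a(z₀+z₂) = 0.9385; argument = 2.7410 → 2.74; α₂ = 0.9969; rank = 249; θ*₍249₎ = 156.2.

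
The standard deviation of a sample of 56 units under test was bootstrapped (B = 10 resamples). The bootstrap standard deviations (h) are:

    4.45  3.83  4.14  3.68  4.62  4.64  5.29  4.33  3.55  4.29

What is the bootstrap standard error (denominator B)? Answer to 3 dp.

Bootstrap SE is the standard deviation of the 10 replicate standard deviations.
Mean of replicates: (4.45 + 3.83 + 4.14 + 3.68 + 4.62 + 4.64 + 5.29 + 4.33 + 3.55 + 4.29) / 10 = 42.8200 / 10 = 4.2820
Sum of squared deviations: (+0.1680)² + (−0.4520)² + (−0.1420)² + (−0.6020)² + (+0.3380)² + (+0.3580)² + (+1.0080)² + (+0.0480)² + (−0.7320)² + (+0.0080)² = 2.4118
Variance = 2.4118 / 10 = 0.2412
SE* = √0.2412

SE* = 0.491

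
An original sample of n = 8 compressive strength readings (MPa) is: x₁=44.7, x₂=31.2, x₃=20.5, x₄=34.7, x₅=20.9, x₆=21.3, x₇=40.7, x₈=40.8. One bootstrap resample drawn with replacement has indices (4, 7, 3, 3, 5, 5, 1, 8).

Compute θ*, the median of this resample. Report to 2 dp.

Resample values: 34.7, 40.7, 20.5, 20.5, 20.9, 20.9, 44.7, 40.8.
Sorted: 20.5, 20.5, 20.9, 20.9, 34.7, 40.7, 40.8, 44.7
Median = average of the two middle values = 27.80

θ* = 27.80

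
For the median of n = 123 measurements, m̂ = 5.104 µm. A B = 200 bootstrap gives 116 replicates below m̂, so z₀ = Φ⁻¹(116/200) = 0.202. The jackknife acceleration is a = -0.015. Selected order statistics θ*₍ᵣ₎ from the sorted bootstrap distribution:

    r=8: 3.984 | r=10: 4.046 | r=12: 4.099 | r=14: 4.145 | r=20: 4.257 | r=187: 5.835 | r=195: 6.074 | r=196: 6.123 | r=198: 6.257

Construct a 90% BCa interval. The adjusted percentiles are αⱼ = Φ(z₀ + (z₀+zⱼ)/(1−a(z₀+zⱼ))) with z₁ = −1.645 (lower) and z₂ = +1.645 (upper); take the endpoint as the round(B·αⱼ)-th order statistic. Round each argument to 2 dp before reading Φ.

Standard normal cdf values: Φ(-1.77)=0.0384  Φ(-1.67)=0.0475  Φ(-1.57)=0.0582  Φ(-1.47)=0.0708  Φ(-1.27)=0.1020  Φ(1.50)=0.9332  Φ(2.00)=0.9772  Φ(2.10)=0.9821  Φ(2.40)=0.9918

(4.257, 6.074)

Lower: z₀ + z₁ = 0.202 + (-1.645) = -1.443; 1 − a(z₀+z₁) = 1 − (-0.015)(-1.443) = 0.9784; argument = 0.202 + (-1.443)/0.9784 = -1.2729 → -1.27.
α₁ = Φ(-1.27) = 0.1020; rank = round(200 × 0.1020) = 20; θ*₍20₎ = 4.257.
Upper: z₀ + z₂ = 1.847; 1 − a(z₀+z₂) = 1.0277; argument = 1.9992 → 2.00; α₂ = 0.9772; rank = 195; θ*₍195₎ = 6.074.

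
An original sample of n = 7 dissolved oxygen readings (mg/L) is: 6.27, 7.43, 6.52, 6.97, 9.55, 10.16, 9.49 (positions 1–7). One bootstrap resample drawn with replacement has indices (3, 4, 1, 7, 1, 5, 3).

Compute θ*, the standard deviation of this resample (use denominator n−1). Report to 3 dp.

Resample values: 6.52, 6.97, 6.27, 9.49, 6.27, 9.55, 6.52.
Mean = 7.3700; sum of squared deviations = 13.2718
s² = 13.2718 / 6 = 2.2120
s = √2.2120 = 1.487

θ* = 1.487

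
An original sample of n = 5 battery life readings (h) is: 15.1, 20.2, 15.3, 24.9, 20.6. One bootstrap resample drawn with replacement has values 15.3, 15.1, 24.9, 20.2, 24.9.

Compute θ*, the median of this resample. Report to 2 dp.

θ* = 20.20

Sorted: 15.1, 15.3, 20.2, 24.9, 24.9
Median = middle value = 20.20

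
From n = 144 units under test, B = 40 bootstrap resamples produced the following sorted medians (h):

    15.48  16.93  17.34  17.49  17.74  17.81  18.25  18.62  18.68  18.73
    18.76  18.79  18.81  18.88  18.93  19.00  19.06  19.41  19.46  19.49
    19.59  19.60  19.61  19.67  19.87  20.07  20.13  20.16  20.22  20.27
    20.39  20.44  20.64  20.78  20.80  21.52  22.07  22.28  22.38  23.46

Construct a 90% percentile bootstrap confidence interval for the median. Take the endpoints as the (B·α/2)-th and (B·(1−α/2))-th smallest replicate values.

α = 0.10; lower rank = 40 × 0.050 = 2; upper rank = 40 × 0.950 = 38.
The 2nd smallest replicate is 16.93; the 38th is 22.28.

(16.93, 22.28)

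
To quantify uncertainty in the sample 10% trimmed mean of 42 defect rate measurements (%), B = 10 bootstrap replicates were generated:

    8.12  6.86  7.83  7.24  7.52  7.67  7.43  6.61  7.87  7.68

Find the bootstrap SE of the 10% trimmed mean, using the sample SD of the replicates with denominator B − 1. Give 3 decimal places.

SE* = 0.467

Bootstrap SE is the standard deviation of the 10 replicate 10% trimmed means.
Mean of replicates: (8.12 + 6.86 + 7.83 + 7.24 + 7.52 + 7.67 + 7.43 + 6.61 + 7.87 + 7.68) / 10 = 74.8300 / 10 = 7.4830
Sum of squared deviations: (+0.6370)² + (−0.6230)² + (+0.3470)² + (−0.2430)² + (+0.0370)² + (+0.1870)² + (−0.0530)² + (−0.8730)² + (+0.3870)² + (+0.1970)² = 1.9632
Variance = 1.9632 / 9 = 0.2181
SE* = √0.2181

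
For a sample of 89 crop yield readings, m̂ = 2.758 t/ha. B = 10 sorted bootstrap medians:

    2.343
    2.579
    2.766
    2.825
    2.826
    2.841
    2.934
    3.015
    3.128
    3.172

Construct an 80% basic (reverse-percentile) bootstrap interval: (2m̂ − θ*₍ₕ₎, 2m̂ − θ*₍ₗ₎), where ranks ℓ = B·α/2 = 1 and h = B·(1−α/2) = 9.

(2.388, 3.173)

Percentile endpoints at ranks 1 and 9: θ*₍1₎ = 2.343, θ*₍9₎ = 3.128.
Basic interval reflects these around m̂:
  lower = 2 × 2.758 − 3.128 = 2.388
  upper = 2 × 2.758 − 2.343 = 3.173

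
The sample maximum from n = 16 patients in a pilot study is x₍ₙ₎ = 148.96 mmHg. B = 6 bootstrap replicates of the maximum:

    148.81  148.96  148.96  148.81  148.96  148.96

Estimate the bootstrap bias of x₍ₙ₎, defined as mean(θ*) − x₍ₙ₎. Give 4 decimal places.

mean(θ*) = (148.81 + 148.96 + 148.96 + 148.81 + 148.96 + 148.96) / 6 = 148.91000
bias = 148.91000 − 148.96

bias = −0.0500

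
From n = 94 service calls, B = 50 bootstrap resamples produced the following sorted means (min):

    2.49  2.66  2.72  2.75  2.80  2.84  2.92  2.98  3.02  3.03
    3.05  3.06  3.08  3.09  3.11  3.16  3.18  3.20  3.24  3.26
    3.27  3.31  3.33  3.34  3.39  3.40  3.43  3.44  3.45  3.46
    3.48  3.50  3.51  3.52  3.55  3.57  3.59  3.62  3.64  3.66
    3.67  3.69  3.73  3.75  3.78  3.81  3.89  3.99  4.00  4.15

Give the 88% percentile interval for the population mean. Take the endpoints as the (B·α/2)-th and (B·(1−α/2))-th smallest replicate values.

α = 0.12; lower rank = 50 × 0.060 = 3; upper rank = 50 × 0.940 = 47.
The 3rd smallest replicate is 2.72; the 47th is 3.89.

(2.72, 3.89)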